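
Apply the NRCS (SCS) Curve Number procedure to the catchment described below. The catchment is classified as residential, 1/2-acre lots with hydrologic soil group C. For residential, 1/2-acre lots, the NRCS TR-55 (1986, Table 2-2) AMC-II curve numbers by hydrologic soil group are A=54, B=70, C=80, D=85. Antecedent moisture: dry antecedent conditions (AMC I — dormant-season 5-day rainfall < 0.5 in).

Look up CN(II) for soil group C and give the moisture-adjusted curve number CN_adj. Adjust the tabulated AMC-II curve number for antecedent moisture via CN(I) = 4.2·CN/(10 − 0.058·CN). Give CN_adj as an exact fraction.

NRCS table: residential, 1/2-acre lots, soil group C → CN(II) = 80
CN(I) from CN(II)=80: (4.2·80)/(10 − 0.058·80) = 4200/67 ≈ 62.687

CN_adj = 4200/67 ≈ 62.687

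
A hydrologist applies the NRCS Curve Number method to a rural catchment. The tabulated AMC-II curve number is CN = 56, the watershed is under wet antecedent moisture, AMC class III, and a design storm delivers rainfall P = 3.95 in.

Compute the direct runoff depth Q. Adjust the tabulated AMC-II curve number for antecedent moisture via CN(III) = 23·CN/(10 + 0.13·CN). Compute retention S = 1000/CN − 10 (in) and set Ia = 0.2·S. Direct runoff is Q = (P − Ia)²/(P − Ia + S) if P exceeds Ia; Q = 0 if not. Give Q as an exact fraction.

Adjust CN=56 to AMC III: 23·56/(10 + 0.13·56) → 1288 ÷ (432/25) = 4025/54 ≈ 74.537
Retention S: 1000/CN − 10 with CN=74.537 → S = 550/161 ≈ 3.416 in
Initial abstraction Ia = S/5 = (550/161)/5 = 110/161 ≈ 0.683 in
Since P=3.950 > Ia=0.683: effective rainfall P−Ia = 10519/3220 in
Q = (10519/3220)²/((10519/3220) + 550/161) = (110649361/10368400)/(21519/3220) = 110649361/69291180 in ≈ 1.597 in

Q = 110649361/69291180 in ≈ 1.597 in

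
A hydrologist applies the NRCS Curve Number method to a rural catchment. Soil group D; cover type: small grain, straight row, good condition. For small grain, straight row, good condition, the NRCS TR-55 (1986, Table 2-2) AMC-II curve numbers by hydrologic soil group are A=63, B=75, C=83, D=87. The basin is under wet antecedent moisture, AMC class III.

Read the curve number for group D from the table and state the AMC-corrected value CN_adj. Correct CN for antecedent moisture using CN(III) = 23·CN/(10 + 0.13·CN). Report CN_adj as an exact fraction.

NRCS table: small grain, straight row, good condition, soil group D → CN(II) = 87
Wet (AMC III): CN(III) = 23·87/(10 + 0.13·87) = 2001/(2131/100) = 200100/2131 ≈ 93.900

CN_adj = 200100/2131 ≈ 93.900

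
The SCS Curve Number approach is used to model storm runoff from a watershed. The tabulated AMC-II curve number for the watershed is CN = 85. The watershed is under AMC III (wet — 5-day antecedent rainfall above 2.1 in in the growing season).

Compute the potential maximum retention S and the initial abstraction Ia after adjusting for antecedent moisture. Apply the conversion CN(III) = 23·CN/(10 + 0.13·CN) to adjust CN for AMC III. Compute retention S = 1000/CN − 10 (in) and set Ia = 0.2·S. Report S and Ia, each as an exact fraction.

S = 300/391 in ≈ 0.767 in; Ia = 60/391 in ≈ 0.153 in

Wet (AMC III): CN(III) = 23·85/(10 + 0.13·85) = 1955/(421/20) = 39100/421 ≈ 92.874
Retention S: 1000/CN − 10 with CN=92.874 → S = 300/391 ≈ 0.767 in
Ia = 0.2·(300/391) = 60/391 in ≈ 0.153 in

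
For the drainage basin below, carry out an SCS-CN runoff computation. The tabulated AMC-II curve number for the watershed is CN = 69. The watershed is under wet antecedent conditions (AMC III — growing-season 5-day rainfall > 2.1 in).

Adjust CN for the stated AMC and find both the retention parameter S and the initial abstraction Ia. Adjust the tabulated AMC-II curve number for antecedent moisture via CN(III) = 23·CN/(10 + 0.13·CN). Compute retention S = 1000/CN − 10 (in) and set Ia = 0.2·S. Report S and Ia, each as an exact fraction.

S = 3100/1587 in ≈ 1.953 in; Ia = 620/1587 in ≈ 0.391 in

Adjust CN=69 to AMC III: 23·69/(10 + 0.13·69) → 1587 ÷ (1897/100) = 158700/1897 ≈ 83.658
S = 1000/(158700/1897) − 10 = 3100/1587 in ≈ 1.953 in
Ia = 0.2S: 0.2·1.953 = 0.391 in (exactly 620/1587)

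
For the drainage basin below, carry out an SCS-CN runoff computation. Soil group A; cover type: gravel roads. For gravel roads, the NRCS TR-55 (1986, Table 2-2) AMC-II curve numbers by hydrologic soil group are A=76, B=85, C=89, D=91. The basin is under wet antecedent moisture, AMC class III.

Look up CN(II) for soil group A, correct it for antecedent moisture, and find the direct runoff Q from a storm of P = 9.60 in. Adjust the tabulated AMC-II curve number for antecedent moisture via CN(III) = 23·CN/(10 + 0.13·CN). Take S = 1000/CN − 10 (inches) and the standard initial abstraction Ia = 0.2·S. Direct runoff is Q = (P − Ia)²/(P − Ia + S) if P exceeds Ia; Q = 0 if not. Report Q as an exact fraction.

NRCS table: gravel roads, soil group A → CN(II) = 76
CN(III) from CN(II)=76: (23·76)/(10 + 0.13·76) = 43700/497 ≈ 87.928
S = 1000/(43700/497) − 10 = 600/437 in ≈ 1.373 in
Initial abstraction Ia = S/5 = (600/437)/5 = 120/437 ≈ 0.275 in
Since P=9.600 > Ia=0.275: effective rainfall P−Ia = 20376/2185 in
Q = (20376/2185)²/((20376/2185) + 600/437) = (415181376/4774225)/(23376/2185) = 8649612/1064095 in ≈ 8.129 in

Q = 8649612/1064095 in ≈ 8.129 in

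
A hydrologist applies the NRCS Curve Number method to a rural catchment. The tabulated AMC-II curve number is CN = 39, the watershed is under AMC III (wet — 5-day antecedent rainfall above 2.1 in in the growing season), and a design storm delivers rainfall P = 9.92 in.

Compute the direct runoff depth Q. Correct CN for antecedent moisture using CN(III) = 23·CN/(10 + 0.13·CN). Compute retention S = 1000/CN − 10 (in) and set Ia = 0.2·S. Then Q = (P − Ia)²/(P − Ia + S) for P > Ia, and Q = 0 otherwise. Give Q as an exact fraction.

Q = 4605888242/965553225 in ≈ 4.770 in

CN(III) from CN(II)=39: (23·39)/(10 + 0.13·39) = 89700/1507 ≈ 59.522
Max retention: S = 1000/(89700/1507) − 10 = 6100/897 in (≈ 6.800 in)
Initial abstraction Ia = S/5 = (6100/897)/5 = 1220/897 ≈ 1.360 in
P − Ia = 9.920 − 1.360 = 191956/22425 ≈ 8.560 in (> 0, runoff occurs)
Q: (191956/22425)² ÷ (344456/22425) = 4605888242/965553225 in (≈ 4.770 in)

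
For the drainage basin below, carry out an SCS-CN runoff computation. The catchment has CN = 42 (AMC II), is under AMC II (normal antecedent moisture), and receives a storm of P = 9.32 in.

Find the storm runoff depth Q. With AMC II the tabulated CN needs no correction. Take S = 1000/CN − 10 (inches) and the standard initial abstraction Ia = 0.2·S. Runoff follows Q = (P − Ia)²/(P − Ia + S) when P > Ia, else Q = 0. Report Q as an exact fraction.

Average conditions: CN = 42 (no AMC adjustment).
Max retention: S = 1000/42 − 10 = 290/21 in (≈ 13.810 in)
Initial abstraction Ia = S/5 = (290/21)/5 = 58/21 ≈ 2.762 in
Since P=9.320 > Ia=2.762: effective rainfall P−Ia = 3443/525 in
Q = (3443/525)²/((3443/525) + 290/21) = (11854249/275625)/(10693/525) = 11854249/5613825 in ≈ 2.112 in

Q = 11854249/5613825 in ≈ 2.112 in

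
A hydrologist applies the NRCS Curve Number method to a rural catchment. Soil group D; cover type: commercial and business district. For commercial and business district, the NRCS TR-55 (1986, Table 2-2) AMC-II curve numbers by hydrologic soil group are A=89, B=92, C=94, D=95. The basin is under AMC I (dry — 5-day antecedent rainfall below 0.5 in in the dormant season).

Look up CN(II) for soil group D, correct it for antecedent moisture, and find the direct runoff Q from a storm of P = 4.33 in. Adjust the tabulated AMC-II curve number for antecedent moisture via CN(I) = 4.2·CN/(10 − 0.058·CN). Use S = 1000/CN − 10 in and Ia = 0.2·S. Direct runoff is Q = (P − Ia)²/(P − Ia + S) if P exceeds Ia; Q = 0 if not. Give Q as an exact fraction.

Q = 26493096289/8489403300 in ≈ 3.121 in

NRCS table: commercial and business district, soil group D → CN(II) = 95
Adjust CN=95 to AMC I: 4.2·95/(10 − 0.058·95) → 399 ÷ (449/100) = 39900/449 ≈ 88.864
Retention S: 1000/CN − 10 with CN=88.864 → S = 500/399 ≈ 1.253 in
Ia = 0.2·(500/399) = 100/399 in ≈ 0.251 in
Excess rainfall: 4.330 − 0.251 = 4.079 in; P > Ia so Q > 0
Q = (162767/39900)²/((162767/39900) + 500/399) = (26493096289/1592010000)/(212767/39900) = 26493096289/8489403300 in ≈ 3.121 in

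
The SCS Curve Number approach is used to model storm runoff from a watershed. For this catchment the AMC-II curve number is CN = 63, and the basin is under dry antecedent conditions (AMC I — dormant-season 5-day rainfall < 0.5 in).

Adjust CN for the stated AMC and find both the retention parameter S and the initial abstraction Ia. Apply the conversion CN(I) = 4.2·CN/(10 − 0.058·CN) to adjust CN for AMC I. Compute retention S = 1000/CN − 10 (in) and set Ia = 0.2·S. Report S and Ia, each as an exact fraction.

Adjust CN=63 to AMC I: 4.2·63/(10 − 0.058·63) → (1323/5) ÷ (3173/500) = 132300/3173 ≈ 41.696
S = 1000/(132300/3173) − 10 = 18500/1323 in ≈ 13.983 in
Initial abstraction Ia = S/5 = (18500/1323)/5 = 3700/1323 ≈ 2.797 in

S = 18500/1323 in ≈ 13.983 in; Ia = 3700/1323 in ≈ 2.797 in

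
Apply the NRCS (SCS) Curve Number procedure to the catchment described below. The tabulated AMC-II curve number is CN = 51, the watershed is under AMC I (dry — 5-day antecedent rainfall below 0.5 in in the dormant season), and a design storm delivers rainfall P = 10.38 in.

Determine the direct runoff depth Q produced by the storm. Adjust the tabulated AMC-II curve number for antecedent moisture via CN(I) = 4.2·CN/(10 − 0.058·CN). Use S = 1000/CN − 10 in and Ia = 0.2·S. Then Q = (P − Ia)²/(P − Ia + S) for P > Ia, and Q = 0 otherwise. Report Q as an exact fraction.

Dry (AMC I): CN(I) = 4.2·51/(10 − 0.058·51) = (1071/5)/(3521/500) = 15300/503 ≈ 30.417
Max retention: S = 1000/(15300/503) − 10 = 3500/153 in (≈ 22.876 in)
Initial abstraction Ia = S/5 = (3500/153)/5 = 700/153 ≈ 4.575 in
Excess rainfall: 10.380 − 4.575 = 5.805 in; P > Ia so Q > 0
Runoff Q = (P−Ia)²/(P−Ia+S) = (5.805)²/(5.805+22.876) = 1971981649/1678463550 ≈ 1.175 in

Q = 1971981649/1678463550 in ≈ 1.175 in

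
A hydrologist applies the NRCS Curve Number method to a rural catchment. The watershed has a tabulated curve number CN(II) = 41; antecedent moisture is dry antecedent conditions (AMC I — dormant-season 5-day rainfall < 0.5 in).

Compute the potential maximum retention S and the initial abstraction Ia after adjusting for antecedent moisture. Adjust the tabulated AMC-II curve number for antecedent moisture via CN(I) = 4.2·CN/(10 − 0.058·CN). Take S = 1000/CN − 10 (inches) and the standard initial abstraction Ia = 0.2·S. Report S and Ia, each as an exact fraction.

CN(I) from CN(II)=41: (4.2·41)/(10 − 0.058·41) = 86100/3811 ≈ 22.592
Max retention: S = 1000/(86100/3811) − 10 = 29500/861 in (≈ 34.262 in)
Ia = 0.2·(29500/861) = 5900/861 in ≈ 6.852 in

S = 29500/861 in ≈ 34.262 in; Ia = 5900/861 in ≈ 6.852 in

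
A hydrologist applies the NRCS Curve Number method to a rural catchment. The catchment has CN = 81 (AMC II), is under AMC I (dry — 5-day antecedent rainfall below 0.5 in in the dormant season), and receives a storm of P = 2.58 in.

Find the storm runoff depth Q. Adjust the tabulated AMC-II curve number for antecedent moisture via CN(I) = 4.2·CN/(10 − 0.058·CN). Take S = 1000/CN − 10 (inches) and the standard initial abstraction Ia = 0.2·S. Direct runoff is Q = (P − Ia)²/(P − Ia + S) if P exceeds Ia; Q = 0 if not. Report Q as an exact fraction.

Q = 15482576041/50981436450 in ≈ 0.304 in

CN(I) from CN(II)=81: (4.2·81)/(10 − 0.058·81) = 170100/2651 ≈ 64.164
Max retention: S = 1000/(170100/2651) − 10 = 9500/1701 in (≈ 5.585 in)
Ia = 0.2S: 0.2·5.585 = 1.117 in (exactly 1900/1701)
Excess rainfall: 2.580 − 1.117 = 1.463 in; P > Ia so Q > 0
Q: (124429/85050)² ÷ (599429/85050) = 15482576041/50981436450 in (≈ 0.304 in)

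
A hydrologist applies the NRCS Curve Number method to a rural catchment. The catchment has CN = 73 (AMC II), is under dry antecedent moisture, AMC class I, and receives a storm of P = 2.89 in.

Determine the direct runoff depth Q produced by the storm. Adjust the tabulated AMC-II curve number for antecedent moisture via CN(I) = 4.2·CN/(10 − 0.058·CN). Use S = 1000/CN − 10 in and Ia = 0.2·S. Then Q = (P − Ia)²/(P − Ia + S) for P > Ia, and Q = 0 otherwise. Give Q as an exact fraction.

Adjust CN=73 to AMC I: 4.2·73/(10 − 0.058·73) → (1533/5) ÷ (2883/500) = 51100/961 ≈ 53.174
S = 1000/(51100/961) − 10 = 4500/511 in ≈ 8.806 in
Ia = 0.2·(4500/511) = 900/511 in ≈ 1.761 in
P − Ia = 2.890 − 1.761 = 57679/51100 ≈ 1.129 in (> 0, runoff occurs)
Q: (57679/51100)² ÷ (507679/51100) = 3326867041/25942396900 in (≈ 0.128 in)

Q = 3326867041/25942396900 in ≈ 0.128 in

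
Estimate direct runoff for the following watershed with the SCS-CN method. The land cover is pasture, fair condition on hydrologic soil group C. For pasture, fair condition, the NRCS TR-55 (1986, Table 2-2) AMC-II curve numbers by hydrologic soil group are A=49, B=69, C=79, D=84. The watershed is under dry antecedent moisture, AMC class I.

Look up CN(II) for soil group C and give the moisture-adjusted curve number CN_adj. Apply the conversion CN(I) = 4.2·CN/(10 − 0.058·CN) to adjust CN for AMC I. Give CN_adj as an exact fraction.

NRCS table: pasture, fair condition, soil group C → CN(II) = 79
Dry (AMC I): CN(I) = 4.2·79/(10 − 0.058·79) = (1659/5)/(2709/500) = 7900/129 ≈ 61.240

CN_adj = 7900/129 ≈ 61.240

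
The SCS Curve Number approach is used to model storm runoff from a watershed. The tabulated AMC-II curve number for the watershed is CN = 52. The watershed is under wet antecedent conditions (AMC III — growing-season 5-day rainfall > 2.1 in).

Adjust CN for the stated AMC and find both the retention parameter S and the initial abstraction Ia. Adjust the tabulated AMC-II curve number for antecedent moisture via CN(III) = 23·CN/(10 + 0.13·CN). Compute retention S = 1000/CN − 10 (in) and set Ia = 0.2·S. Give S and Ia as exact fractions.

Wet (AMC III): CN(III) = 23·52/(10 + 0.13·52) = 1196/(419/25) = 29900/419 ≈ 71.360
Max retention: S = 1000/(29900/419) − 10 = 1200/299 in (≈ 4.013 in)
Ia = 0.2·(1200/299) = 240/299 in ≈ 0.803 in

S = 1200/299 in ≈ 4.013 in; Ia = 240/299 in ≈ 0.803 in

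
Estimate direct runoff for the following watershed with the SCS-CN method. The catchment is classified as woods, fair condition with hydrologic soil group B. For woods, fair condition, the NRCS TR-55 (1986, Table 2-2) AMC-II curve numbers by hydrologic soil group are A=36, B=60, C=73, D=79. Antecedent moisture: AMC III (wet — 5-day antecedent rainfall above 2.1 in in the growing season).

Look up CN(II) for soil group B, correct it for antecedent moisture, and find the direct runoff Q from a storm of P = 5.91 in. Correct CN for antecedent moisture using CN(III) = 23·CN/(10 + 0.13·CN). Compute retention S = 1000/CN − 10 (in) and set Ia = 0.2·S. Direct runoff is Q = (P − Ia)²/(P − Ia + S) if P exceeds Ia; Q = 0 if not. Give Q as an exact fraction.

Q = 1352694841/391775100 in ≈ 3.453 in

NRCS table: woods, fair condition, soil group B → CN(II) = 60
Adjust CN=60 to AMC III: 23·60/(10 + 0.13·60) → 1380 ÷ (89/5) = 6900/89 ≈ 77.528
S = 1000/(6900/89) − 10 = 200/69 in ≈ 2.899 in
Initial abstraction Ia = S/5 = (200/69)/5 = 40/69 ≈ 0.580 in
Since P=5.910 > Ia=0.580: effective rainfall P−Ia = 36779/6900 in
Q: (36779/6900)² ÷ (56779/6900) = 1352694841/391775100 in (≈ 3.453 in)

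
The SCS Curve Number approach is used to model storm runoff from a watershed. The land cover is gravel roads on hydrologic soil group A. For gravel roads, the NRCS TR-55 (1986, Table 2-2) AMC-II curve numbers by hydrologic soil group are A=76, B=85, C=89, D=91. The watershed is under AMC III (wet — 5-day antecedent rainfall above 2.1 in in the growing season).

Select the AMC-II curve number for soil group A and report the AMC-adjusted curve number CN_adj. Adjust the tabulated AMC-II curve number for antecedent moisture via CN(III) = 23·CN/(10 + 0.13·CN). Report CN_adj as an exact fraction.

CN_adj = 43700/497 ≈ 87.928

NRCS table: gravel roads, soil group A → CN(II) = 76
Wet (AMC III): CN(III) = 23·76/(10 + 0.13·76) = 1748/(497/25) = 43700/497 ≈ 87.928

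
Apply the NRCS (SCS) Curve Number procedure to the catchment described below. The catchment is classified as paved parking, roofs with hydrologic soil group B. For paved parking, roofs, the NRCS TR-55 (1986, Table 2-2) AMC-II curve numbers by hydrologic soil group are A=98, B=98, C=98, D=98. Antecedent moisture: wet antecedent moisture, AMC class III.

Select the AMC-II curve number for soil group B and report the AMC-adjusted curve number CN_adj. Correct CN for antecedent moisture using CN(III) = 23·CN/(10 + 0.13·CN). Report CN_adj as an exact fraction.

NRCS table: paved parking, roofs, soil group B → CN(II) = 98
Wet (AMC III): CN(III) = 23·98/(10 + 0.13·98) = 2254/(1137/50) = 112700/1137 ≈ 99.120

CN_adj = 112700/1137 ≈ 99.120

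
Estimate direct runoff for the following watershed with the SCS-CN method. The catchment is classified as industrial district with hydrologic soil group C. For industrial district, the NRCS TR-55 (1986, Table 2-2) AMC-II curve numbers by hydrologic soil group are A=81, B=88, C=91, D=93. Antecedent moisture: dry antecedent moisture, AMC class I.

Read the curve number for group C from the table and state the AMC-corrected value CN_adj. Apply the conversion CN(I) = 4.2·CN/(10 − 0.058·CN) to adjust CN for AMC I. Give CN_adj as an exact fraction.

NRCS table: industrial district, soil group C → CN(II) = 91
Adjust CN=91 to AMC I: 4.2·91/(10 − 0.058·91) → (1911/5) ÷ (2361/500) = 63700/787 ≈ 80.940

CN_adj = 63700/787 ≈ 80.940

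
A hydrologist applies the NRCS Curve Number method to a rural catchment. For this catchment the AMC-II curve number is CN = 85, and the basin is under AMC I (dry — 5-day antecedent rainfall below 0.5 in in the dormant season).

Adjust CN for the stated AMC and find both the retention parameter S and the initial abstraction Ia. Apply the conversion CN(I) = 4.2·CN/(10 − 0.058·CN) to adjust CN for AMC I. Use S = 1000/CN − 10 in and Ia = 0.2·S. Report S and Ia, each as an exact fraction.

S = 500/119 in ≈ 4.202 in; Ia = 100/119 in ≈ 0.840 in

Dry (AMC I): CN(I) = 4.2·85/(10 − 0.058·85) = 357/(507/100) = 11900/169 ≈ 70.414
Max retention: S = 1000/(11900/169) − 10 = 500/119 in (≈ 4.202 in)
Ia = 0.2S: 0.2·4.202 = 0.840 in (exactly 100/119)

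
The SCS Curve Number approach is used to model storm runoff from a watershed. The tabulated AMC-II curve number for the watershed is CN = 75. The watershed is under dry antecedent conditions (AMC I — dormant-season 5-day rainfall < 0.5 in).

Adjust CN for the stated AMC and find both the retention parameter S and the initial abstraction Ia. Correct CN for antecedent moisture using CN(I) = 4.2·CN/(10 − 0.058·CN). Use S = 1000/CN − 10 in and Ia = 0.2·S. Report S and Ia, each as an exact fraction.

Dry (AMC I): CN(I) = 4.2·75/(10 − 0.058·75) = 315/(113/20) = 6300/113 ≈ 55.752
S = 1000/(6300/113) − 10 = 500/63 in ≈ 7.937 in
Ia = 0.2S: 0.2·7.937 = 1.587 in (exactly 100/63)

S = 500/63 in ≈ 7.937 in; Ia = 100/63 in ≈ 1.587 in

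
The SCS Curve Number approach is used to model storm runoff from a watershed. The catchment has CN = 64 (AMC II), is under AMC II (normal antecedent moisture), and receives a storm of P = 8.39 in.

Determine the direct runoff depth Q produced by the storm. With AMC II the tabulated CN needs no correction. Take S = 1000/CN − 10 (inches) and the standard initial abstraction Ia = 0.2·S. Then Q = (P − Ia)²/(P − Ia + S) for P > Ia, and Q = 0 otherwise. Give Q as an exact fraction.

AMC II — tabulated CN = 64 applies directly.
Max retention: S = 1000/64 − 10 = 45/8 in (≈ 5.625 in)
Ia = 0.2·(45/8) = 9/8 in ≈ 1.125 in
Since P=8.390 > Ia=1.125: effective rainfall P−Ia = 1453/200 in
Runoff Q = (P−Ia)²/(P−Ia+S) = (7.265)²/(7.265+5.625) = 2111209/515600 ≈ 4.095 in

Q = 2111209/515600 in ≈ 4.095 in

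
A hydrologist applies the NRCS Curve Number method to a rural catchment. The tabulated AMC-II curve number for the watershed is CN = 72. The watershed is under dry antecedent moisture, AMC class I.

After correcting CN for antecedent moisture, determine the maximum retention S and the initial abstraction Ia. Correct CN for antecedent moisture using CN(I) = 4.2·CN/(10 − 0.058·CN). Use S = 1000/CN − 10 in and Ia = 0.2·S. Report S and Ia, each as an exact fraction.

Dry (AMC I): CN(I) = 4.2·72/(10 − 0.058·72) = (1512/5)/(728/125) = 675/13 ≈ 51.923
S = 1000/(675/13) − 10 = 250/27 in ≈ 9.259 in
Ia = 0.2S: 0.2·9.259 = 1.852 in (exactly 50/27)

S = 250/27 in ≈ 9.259 in; Ia = 50/27 in ≈ 1.852 in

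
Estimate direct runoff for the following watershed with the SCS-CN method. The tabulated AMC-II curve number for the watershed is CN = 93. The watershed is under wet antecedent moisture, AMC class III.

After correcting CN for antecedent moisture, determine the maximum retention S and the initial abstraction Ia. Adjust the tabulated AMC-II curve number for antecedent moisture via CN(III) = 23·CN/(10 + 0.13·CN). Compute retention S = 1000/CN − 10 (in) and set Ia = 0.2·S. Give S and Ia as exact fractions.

S = 700/2139 in ≈ 0.327 in; Ia = 140/2139 in ≈ 0.065 in

Wet (AMC III): CN(III) = 23·93/(10 + 0.13·93) = 2139/(2209/100) = 213900/2209 ≈ 96.831
Max retention: S = 1000/(213900/2209) − 10 = 700/2139 in (≈ 0.327 in)
Ia = 0.2·(700/2139) = 140/2139 in ≈ 0.065 in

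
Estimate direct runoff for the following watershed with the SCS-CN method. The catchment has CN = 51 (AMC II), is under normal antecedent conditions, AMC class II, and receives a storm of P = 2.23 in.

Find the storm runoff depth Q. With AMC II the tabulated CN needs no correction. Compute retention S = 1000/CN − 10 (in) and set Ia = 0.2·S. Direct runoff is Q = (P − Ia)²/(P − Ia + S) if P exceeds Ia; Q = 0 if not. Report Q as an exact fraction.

AMC II — tabulated CN = 51 applies directly.
Retention S: 1000/CN − 10 with CN=51.000 → S = 490/51 ≈ 9.608 in
Ia = 0.2·(490/51) = 98/51 in ≈ 1.922 in
Since P=2.230 > Ia=1.922: effective rainfall P−Ia = 1573/5100 in
Runoff Q = (P−Ia)²/(P−Ia+S) = (0.308)²/(0.308+9.608) = 2474329/257922300 ≈ 0.010 in

Q = 2474329/257922300 in ≈ 0.010 in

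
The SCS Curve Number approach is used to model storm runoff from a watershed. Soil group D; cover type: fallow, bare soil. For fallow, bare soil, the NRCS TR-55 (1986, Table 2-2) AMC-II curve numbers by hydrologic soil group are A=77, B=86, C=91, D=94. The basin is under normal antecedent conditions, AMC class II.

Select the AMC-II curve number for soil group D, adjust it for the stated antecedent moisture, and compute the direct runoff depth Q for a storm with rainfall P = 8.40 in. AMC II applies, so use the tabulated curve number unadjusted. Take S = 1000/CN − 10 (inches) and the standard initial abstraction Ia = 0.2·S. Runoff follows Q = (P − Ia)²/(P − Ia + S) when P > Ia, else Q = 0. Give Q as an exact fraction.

Q = 629856/82015 in ≈ 7.680 in

NRCS table: fallow, bare soil, soil group D → CN(II) = 94
AMC II — tabulated CN = 94 applies directly.
Max retention: S = 1000/94 − 10 = 30/47 in (≈ 0.638 in)
Ia = 0.2·(30/47) = 6/47 in ≈ 0.128 in
Excess rainfall: 8.400 − 0.128 = 8.272 in; P > Ia so Q > 0
Q: (1944/235)² ÷ (2094/235) = 629856/82015 in (≈ 7.680 in)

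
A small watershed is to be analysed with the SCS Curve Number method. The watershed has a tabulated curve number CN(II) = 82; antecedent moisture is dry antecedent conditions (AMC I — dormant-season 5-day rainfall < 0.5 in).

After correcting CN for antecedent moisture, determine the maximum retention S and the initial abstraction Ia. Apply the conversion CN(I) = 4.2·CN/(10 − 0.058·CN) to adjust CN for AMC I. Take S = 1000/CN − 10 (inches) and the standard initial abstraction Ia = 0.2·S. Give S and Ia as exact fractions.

CN(I) from CN(II)=82: (4.2·82)/(10 − 0.058·82) = 28700/437 ≈ 65.675
Retention S: 1000/CN − 10 with CN=65.675 → S = 1500/287 ≈ 5.226 in
Ia = 0.2S: 0.2·5.226 = 1.045 in (exactly 300/287)

S = 1500/287 in ≈ 5.226 in; Ia = 300/287 in ≈ 1.045 in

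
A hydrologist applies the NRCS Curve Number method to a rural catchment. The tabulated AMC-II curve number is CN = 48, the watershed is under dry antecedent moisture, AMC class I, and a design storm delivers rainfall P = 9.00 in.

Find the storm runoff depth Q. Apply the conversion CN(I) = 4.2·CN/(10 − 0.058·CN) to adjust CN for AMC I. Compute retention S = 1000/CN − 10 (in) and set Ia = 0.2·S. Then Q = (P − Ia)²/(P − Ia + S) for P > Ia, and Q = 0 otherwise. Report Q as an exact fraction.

Q = 58564/117621 in ≈ 0.498 in

CN(I) from CN(II)=48: (4.2·48)/(10 − 0.058·48) = 12600/451 ≈ 27.938
Retention S: 1000/CN − 10 with CN=27.938 → S = 1625/63 ≈ 25.794 in
Ia = 0.2·(1625/63) = 325/63 in ≈ 5.159 in
Excess rainfall: 9.000 − 5.159 = 3.841 in; P > Ia so Q > 0
Q: (242/63)² ÷ (1867/63) = 58564/117621 in (≈ 0.498 in)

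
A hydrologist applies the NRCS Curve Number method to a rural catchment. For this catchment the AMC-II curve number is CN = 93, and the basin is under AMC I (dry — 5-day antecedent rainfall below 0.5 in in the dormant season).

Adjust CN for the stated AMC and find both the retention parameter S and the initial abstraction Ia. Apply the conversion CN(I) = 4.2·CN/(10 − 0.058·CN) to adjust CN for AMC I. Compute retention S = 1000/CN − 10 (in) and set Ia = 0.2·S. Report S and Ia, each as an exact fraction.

S = 500/279 in ≈ 1.792 in; Ia = 100/279 in ≈ 0.358 in

CN(I) from CN(II)=93: (4.2·93)/(10 − 0.058·93) = 27900/329 ≈ 84.802
S = 1000/(27900/329) − 10 = 500/279 in ≈ 1.792 in
Ia = 0.2S: 0.2·1.792 = 0.358 in (exactly 100/279)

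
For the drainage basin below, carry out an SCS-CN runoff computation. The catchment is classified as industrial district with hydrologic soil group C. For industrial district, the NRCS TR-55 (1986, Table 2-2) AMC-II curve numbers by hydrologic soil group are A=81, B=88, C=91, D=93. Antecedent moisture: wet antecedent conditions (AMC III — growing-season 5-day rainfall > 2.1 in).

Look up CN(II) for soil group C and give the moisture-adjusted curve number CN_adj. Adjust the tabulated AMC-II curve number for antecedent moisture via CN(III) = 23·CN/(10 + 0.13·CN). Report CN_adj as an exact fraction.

CN_adj = 209300/2183 ≈ 95.877

NRCS table: industrial district, soil group C → CN(II) = 91
Wet (AMC III): CN(III) = 23·91/(10 + 0.13·91) = 2093/(2183/100) = 209300/2183 ≈ 95.877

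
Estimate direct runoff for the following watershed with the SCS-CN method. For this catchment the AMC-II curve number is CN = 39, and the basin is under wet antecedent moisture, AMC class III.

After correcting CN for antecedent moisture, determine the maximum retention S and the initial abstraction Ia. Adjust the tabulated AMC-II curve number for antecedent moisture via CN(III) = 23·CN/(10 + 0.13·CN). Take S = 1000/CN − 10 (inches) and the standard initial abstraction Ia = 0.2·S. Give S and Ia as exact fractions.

Adjust CN=39 to AMC III: 23·39/(10 + 0.13·39) → 897 ÷ (1507/100) = 89700/1507 ≈ 59.522
S = 1000/(89700/1507) − 10 = 6100/897 in ≈ 6.800 in
Initial abstraction Ia = S/5 = (6100/897)/5 = 1220/897 ≈ 1.360 in

S = 6100/897 in ≈ 6.800 in; Ia = 1220/897 in ≈ 1.360 in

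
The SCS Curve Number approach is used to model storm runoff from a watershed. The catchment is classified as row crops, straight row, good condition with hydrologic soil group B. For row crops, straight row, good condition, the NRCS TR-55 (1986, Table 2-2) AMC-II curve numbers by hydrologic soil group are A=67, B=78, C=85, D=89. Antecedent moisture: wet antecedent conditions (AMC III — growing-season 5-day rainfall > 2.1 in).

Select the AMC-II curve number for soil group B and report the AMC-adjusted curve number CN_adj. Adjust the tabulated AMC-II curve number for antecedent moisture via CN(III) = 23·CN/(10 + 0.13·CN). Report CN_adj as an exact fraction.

CN_adj = 89700/1007 ≈ 89.076

NRCS table: row crops, straight row, good condition, soil group B → CN(II) = 78
Wet (AMC III): CN(III) = 23·78/(10 + 0.13·78) = 1794/(1007/50) = 89700/1007 ≈ 89.076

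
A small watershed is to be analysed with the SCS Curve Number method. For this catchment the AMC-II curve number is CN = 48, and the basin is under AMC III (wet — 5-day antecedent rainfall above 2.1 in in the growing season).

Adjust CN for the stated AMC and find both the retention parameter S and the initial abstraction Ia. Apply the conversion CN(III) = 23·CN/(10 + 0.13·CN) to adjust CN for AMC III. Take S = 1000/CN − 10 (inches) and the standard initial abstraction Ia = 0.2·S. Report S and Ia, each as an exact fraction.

S = 325/69 in ≈ 4.710 in; Ia = 65/69 in ≈ 0.942 in

Wet (AMC III): CN(III) = 23·48/(10 + 0.13·48) = 1104/(406/25) = 13800/203 ≈ 67.980
Retention S: 1000/CN − 10 with CN=67.980 → S = 325/69 ≈ 4.710 in
Ia = 0.2·(325/69) = 65/69 in ≈ 0.942 in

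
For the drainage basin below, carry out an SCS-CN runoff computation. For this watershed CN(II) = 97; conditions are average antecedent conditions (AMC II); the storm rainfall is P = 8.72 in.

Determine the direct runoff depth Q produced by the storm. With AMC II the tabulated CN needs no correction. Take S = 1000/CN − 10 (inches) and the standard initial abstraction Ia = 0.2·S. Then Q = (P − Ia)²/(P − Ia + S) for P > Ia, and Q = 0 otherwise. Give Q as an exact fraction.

Average conditions: CN = 97 (no AMC adjustment).
S = 1000/97 − 10 = 30/97 in ≈ 0.309 in
Ia = 0.2·(30/97) = 6/97 in ≈ 0.062 in
Excess rainfall: 8.720 − 0.062 = 8.658 in; P > Ia so Q > 0
Q: (20996/2425)² ÷ (21746/2425) = 220416008/26367025 in (≈ 8.360 in)

Q = 220416008/26367025 in ≈ 8.360 in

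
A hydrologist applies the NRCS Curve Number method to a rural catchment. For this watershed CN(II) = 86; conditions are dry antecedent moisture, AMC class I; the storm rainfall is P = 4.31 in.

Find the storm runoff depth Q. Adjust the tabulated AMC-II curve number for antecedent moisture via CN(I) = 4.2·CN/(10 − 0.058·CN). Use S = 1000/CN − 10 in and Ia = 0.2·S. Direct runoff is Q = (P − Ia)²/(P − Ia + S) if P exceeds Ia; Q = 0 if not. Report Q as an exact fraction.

Q = 2079268801/1233227100 in ≈ 1.686 in

Adjust CN=86 to AMC I: 4.2·86/(10 − 0.058·86) → (1806/5) ÷ (1253/250) = 12900/179 ≈ 72.067
Max retention: S = 1000/(12900/179) − 10 = 500/129 in (≈ 3.876 in)
Ia = 0.2S: 0.2·3.876 = 0.775 in (exactly 100/129)
Since P=4.310 > Ia=0.775: effective rainfall P−Ia = 45599/12900 in
Q = (45599/12900)²/((45599/12900) + 500/129) = (2079268801/166410000)/(95599/12900) = 2079268801/1233227100 in ≈ 1.686 in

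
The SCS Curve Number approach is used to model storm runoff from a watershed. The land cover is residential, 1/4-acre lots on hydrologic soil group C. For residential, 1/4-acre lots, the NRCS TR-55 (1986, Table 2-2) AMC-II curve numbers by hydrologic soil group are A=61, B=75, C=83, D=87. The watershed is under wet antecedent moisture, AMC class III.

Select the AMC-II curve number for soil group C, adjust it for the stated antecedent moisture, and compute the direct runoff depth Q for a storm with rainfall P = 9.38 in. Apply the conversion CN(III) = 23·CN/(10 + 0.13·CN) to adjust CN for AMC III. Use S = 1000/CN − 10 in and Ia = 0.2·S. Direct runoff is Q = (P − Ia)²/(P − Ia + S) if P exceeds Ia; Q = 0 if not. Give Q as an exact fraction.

Q = 771447779041/91948989450 in ≈ 8.390 in

NRCS table: residential, 1/4-acre lots, soil group C → CN(II) = 83
CN(III) from CN(II)=83: (23·83)/(10 + 0.13·83) = 190900/2079 ≈ 91.823
Max retention: S = 1000/(190900/2079) − 10 = 1700/1909 in (≈ 0.891 in)
Initial abstraction Ia = S/5 = (1700/1909)/5 = 340/1909 ≈ 0.178 in
P − Ia = 9.380 − 0.178 = 878321/95450 ≈ 9.202 in (> 0, runoff occurs)
Q = (878321/95450)²/((878321/95450) + 1700/1909) = (771447779041/9110702500)/(963321/95450) = 771447779041/91948989450 in ≈ 8.390 in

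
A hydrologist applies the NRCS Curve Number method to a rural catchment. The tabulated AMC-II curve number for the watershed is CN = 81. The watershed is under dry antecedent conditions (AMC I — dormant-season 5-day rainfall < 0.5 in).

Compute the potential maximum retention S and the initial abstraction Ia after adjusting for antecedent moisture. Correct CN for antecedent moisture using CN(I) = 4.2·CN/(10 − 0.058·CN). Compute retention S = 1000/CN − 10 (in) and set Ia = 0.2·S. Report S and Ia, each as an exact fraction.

S = 9500/1701 in ≈ 5.585 in; Ia = 1900/1701 in ≈ 1.117 in

Adjust CN=81 to AMC I: 4.2·81/(10 − 0.058·81) → (1701/5) ÷ (2651/500) = 170100/2651 ≈ 64.164
S = 1000/(170100/2651) − 10 = 9500/1701 in ≈ 5.585 in
Initial abstraction Ia = S/5 = (9500/1701)/5 = 1900/1701 ≈ 1.117 in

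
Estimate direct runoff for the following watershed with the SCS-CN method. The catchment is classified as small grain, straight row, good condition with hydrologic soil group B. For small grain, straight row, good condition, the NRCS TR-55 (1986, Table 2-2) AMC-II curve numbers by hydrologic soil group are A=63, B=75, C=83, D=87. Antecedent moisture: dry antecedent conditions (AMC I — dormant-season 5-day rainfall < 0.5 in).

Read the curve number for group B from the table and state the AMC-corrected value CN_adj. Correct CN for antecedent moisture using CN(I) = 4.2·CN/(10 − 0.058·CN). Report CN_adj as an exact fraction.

CN_adj = 6300/113 ≈ 55.752

NRCS table: small grain, straight row, good condition, soil group B → CN(II) = 75
Adjust CN=75 to AMC I: 4.2·75/(10 − 0.058·75) → 315 ÷ (113/20) = 6300/113 ≈ 55.752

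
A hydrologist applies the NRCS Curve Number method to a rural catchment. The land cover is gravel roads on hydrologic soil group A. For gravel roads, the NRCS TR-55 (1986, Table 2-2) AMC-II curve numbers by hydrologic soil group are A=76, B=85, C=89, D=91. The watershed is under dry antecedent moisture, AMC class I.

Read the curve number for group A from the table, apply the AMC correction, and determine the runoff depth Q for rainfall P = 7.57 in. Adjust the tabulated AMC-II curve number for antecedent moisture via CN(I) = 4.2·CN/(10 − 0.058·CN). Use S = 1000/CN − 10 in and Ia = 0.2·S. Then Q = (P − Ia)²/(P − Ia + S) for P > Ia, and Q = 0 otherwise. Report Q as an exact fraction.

Q = 6509423761/2403057300 in ≈ 2.709 in

NRCS table: gravel roads, soil group A → CN(II) = 76
Adjust CN=76 to AMC I: 4.2·76/(10 − 0.058·76) → (1596/5) ÷ (699/125) = 13300/233 ≈ 57.082
Retention S: 1000/CN − 10 with CN=57.082 → S = 1000/133 ≈ 7.519 in
Initial abstraction Ia = S/5 = (1000/133)/5 = 200/133 ≈ 1.504 in
Since P=7.570 > Ia=1.504: effective rainfall P−Ia = 80681/13300 in
Runoff Q = (P−Ia)²/(P−Ia+S) = (6.066)²/(6.066+7.519) = 6509423761/2403057300 ≈ 2.709 in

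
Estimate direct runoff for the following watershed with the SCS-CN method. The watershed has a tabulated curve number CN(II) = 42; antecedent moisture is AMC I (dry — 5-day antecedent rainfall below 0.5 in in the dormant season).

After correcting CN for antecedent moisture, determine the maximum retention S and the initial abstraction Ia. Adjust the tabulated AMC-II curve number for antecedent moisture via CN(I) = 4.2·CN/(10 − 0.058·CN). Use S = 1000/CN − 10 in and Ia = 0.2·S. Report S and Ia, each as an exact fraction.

Dry (AMC I): CN(I) = 4.2·42/(10 − 0.058·42) = (882/5)/(1891/250) = 44100/1891 ≈ 23.321
Max retention: S = 1000/(44100/1891) − 10 = 14500/441 in (≈ 32.880 in)
Initial abstraction Ia = S/5 = (14500/441)/5 = 2900/441 ≈ 6.576 in

S = 14500/441 in ≈ 32.880 in; Ia = 2900/441 in ≈ 6.576 in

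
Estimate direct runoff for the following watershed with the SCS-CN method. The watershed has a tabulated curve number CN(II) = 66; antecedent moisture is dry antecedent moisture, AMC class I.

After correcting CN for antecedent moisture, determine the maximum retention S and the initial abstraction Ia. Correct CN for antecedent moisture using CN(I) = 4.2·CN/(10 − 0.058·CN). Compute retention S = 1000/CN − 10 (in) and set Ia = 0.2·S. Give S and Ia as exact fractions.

S = 8500/693 in ≈ 12.266 in; Ia = 1700/693 in ≈ 2.453 in

Dry (AMC I): CN(I) = 4.2·66/(10 − 0.058·66) = (1386/5)/(1543/250) = 69300/1543 ≈ 44.913
Retention S: 1000/CN − 10 with CN=44.913 → S = 8500/693 ≈ 12.266 in
Initial abstraction Ia = S/5 = (8500/693)/5 = 1700/693 ≈ 2.453 in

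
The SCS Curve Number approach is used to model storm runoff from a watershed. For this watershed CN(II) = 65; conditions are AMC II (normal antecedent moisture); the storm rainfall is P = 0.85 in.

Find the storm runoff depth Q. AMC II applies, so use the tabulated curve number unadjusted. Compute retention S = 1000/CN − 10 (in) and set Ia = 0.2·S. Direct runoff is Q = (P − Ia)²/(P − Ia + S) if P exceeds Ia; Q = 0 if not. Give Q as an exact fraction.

Average conditions: CN = 65 (no AMC adjustment).
S = 1000/65 − 10 = 70/13 in ≈ 5.385 in
Ia = 0.2S: 0.2·5.385 = 1.077 in (exactly 14/13)
P = 0.850 ≤ Ia = 1.077 in: entire storm abstracted, Q = 0.

Q = 0 in ≈ 0.000 in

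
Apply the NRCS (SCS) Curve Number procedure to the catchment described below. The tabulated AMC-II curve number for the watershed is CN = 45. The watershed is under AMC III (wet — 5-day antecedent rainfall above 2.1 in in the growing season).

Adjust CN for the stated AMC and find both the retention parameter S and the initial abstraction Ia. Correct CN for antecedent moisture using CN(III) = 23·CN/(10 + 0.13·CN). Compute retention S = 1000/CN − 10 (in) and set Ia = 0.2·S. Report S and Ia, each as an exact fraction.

Adjust CN=45 to AMC III: 23·45/(10 + 0.13·45) → 1035 ÷ (317/20) = 20700/317 ≈ 65.300
Max retention: S = 1000/(20700/317) − 10 = 1100/207 in (≈ 5.314 in)
Ia = 0.2S: 0.2·5.314 = 1.063 in (exactly 220/207)

S = 1100/207 in ≈ 5.314 in; Ia = 220/207 in ≈ 1.063 in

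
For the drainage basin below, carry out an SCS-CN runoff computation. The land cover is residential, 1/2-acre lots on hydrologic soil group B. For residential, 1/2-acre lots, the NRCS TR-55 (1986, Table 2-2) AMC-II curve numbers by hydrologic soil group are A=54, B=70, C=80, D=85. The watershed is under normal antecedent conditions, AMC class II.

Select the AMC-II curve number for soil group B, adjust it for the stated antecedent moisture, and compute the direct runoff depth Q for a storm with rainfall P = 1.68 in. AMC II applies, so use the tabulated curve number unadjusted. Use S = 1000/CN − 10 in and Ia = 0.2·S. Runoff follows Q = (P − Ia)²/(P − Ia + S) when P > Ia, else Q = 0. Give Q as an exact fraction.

Q = 3456/26075 in ≈ 0.133 in

NRCS table: residential, 1/2-acre lots, soil group B → CN(II) = 70
CN(II) = 70; AMC II needs no correction.
S = 1000/70 − 10 = 30/7 in ≈ 4.286 in
Initial abstraction Ia = S/5 = (30/7)/5 = 6/7 ≈ 0.857 in
Excess rainfall: 1.680 − 0.857 = 0.823 in; P > Ia so Q > 0
Q: (144/175)² ÷ (894/175) = 3456/26075 in (≈ 0.133 in)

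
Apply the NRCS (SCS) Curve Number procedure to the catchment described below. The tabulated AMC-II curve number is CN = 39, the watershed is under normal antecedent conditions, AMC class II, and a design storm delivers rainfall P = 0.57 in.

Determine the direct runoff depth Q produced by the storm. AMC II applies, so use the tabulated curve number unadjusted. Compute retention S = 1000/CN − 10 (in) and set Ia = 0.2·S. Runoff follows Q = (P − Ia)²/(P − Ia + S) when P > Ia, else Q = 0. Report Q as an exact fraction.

Q = 0 in ≈ 0.000 in

Average conditions: CN = 39 (no AMC adjustment).
Max retention: S = 1000/39 − 10 = 610/39 in (≈ 15.641 in)
Initial abstraction Ia = S/5 = (610/39)/5 = 122/39 ≈ 3.128 in
P = 0.570 ≤ Ia = 3.128 in: entire storm abstracted, Q = 0.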